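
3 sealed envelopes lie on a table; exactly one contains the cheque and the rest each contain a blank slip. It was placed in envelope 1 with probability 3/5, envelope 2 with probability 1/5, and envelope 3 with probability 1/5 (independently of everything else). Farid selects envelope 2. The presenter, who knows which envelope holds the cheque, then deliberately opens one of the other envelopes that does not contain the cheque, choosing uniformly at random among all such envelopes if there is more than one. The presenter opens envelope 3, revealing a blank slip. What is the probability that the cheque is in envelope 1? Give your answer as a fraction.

Consider each possible location of the cheque in turn.
If it is in envelope 1 (prior 3/5): the presenter has no choice, probability 1; weight (3/5)·1 = 3/5.
If it is in envelope 2 (prior 1/5): the presenter has 2 equally likely choices, so probability 1/2; weight (1/5)·(1/2) = 1/10.
If it is in envelope 3 (prior 1/5): the presenter opened envelope 3, so this case is ruled out; weight (1/5)·0 = 0.
The weights sum to 7/10.
So P(the cheque in envelope 1 | the presenter opened envelope 3) = (3/5) / (7/10) = 6/7.

6/7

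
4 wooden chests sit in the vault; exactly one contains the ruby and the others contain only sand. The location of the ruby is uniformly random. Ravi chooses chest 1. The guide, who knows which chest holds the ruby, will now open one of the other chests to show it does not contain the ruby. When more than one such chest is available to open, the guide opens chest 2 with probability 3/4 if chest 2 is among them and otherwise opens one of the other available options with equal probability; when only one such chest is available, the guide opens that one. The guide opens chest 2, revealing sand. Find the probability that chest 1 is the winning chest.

1/3

Condition on the true location of the ruby.
If it is in any of chests 1, 3, and 4 (prior 1/4 each): chest 2 is available, opened with probability 3/4; weight (1/4)·(3/4) = 3/16 each.
If it is in chest 2 (prior 1/4): the guide opened chest 2, so this case is ruled out; weight (1/4)·0 = 0.
The weights sum to 9/16.
So P(the ruby in chest 1 | the guide opened chest 2) = (3/16) / (9/16) = 1/3.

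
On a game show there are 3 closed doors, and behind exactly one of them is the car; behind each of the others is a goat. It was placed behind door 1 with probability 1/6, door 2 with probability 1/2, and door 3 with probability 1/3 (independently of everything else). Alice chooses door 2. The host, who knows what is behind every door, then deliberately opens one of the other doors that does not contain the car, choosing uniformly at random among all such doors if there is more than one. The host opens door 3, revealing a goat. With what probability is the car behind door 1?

2/5

Apply Bayes' rule, conditioning on where the car actually is.
If it is behind door 1 (prior 1/6): the host has no choice, probability 1; weight (1/6)·1 = 1/6.
If it is behind door 2 (prior 1/2): the host has 2 equally likely choices, so probability 1/2; weight (1/2)·(1/2) = 1/4.
If it is behind door 3 (prior 1/3): the host opened door 3, so this case is ruled out; weight (1/3)·0 = 0.
The weights sum to 5/12.
So P(the car behind door 1 | the host opened door 3) = (1/6) / (5/12) = 2/5.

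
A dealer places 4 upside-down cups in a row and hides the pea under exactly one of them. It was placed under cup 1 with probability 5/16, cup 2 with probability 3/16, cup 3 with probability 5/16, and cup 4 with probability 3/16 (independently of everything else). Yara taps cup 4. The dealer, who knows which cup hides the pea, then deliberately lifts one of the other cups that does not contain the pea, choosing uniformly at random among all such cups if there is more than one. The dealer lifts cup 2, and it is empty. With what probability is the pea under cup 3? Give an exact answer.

Condition on the true location of the pea.
If it is under either of cups 1 and 3 (prior 5/16 each): the dealer has 2 equally likely choices, so probability 1/2; weight (5/16)·(1/2) = 5/32 each.
If it is under cup 2 (prior 3/16): the dealer opened cup 2, so this case is ruled out; weight (3/16)·0 = 0.
If it is under cup 4 (prior 3/16): the dealer has 3 equally likely choices, so probability 1/3; weight (3/16)·(1/3) = 1/16.
The weights sum to 3/8.
So P(the pea under cup 3 | the dealer opened cup 2) = (5/32) / (3/8) = 5/12.

5/12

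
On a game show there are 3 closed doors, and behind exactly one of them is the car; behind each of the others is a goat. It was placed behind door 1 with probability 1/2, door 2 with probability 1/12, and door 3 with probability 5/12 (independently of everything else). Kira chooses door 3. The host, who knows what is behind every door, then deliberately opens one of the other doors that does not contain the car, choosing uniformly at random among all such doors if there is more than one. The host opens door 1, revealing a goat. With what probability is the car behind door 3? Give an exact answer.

Condition on the true location of the car.
If it is behind door 1 (prior 1/2): the host opened door 1, so this case is ruled out; weight (1/2)·0 = 0.
If it is behind door 2 (prior 1/12): the host has no choice, probability 1; weight (1/12)·1 = 1/12.
If it is behind door 3 (prior 5/12): the host has 2 equally likely choices, so probability 1/2; weight (5/12)·(1/2) = 5/24.
The weights sum to 7/24.
So P(the car behind door 3 | the host opened door 1) = (5/24) / (7/24) = 5/7.

5/7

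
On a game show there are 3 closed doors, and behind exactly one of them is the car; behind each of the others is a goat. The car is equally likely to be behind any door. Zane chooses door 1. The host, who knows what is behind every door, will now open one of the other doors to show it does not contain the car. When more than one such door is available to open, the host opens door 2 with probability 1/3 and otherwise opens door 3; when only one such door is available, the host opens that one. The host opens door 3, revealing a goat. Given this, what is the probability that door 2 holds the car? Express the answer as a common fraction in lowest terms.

3/5

Consider each possible location of the car in turn.
If it is behind door 1 (prior 1/3): door 2 is available but not opened, probability 2/3; weight (1/3)·(2/3) = 2/9.
If it is behind door 2 (prior 1/3): only door 3 is available, probability 1; weight (1/3)·1 = 1/3.
If it is behind door 3 (prior 1/3): the host opened door 3, so this case is ruled out; weight (1/3)·0 = 0.
The weights sum to 5/9.
So P(the car behind door 2 | the host opened door 3) = (1/3) / (5/9) = 3/5.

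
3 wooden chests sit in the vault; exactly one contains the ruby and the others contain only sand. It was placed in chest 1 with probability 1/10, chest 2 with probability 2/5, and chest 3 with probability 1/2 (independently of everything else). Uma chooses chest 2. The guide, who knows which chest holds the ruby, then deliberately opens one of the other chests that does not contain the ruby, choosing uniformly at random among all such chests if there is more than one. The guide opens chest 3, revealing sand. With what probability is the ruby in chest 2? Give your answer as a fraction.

2/3

Consider each possible location of the ruby in turn.
If it is in chest 1 (prior 1/10): the guide has no choice, probability 1; weight (1/10)·1 = 1/10.
If it is in chest 2 (prior 2/5): the guide has 2 equally likely choices, so probability 1/2; weight (2/5)·(1/2) = 1/5.
If it is in chest 3 (prior 1/2): the guide opened chest 3, so this case is ruled out; weight (1/2)·0 = 0.
The weights sum to 3/10.
So P(the ruby in chest 2 | the guide opened chest 3) = (1/5) / (3/10) = 2/3.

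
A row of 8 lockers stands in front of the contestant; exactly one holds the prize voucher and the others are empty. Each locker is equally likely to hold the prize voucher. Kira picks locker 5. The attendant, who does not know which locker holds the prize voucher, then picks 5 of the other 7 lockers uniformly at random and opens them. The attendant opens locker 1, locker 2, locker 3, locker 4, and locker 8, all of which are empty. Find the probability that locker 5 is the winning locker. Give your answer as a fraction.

1/3

Condition on the true location of the prize voucher.
If it is in any of lockers 1, 2, 3, 4, and 8 (prior 1/8 each): that locker was opened and seen not to hold the prize — ruled out; weight (1/8)·0 = 0 each.
If it is in any of lockers 5, 6, and 7 (prior 1/8 each): the attendant picks exactly this set with probability 1/21 regardless, and none is the prize; weight (1/8)·(1/21) = 1/168 each.
The weights sum to 1/56.
So P(the prize voucher in locker 5 | the attendant opened locker 1, locker 2, locker 3, locker 4, and locker 8) = (1/168) / (1/56) = 1/3.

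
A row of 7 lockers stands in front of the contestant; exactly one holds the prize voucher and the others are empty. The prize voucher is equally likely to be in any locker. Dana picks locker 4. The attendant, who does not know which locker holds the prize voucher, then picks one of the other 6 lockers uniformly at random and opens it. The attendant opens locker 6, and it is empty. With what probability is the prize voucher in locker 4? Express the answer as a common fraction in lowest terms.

Because the attendant chose which locker to open without knowing where the prize voucher is, the choice is independent of the prize location. Learning that locker 6 does not hold the prize voucher simply rules out that one location and leaves the remaining 6 lockers still equally likely by symmetry.
So P(the prize voucher in locker 4) = 1/6.

1/6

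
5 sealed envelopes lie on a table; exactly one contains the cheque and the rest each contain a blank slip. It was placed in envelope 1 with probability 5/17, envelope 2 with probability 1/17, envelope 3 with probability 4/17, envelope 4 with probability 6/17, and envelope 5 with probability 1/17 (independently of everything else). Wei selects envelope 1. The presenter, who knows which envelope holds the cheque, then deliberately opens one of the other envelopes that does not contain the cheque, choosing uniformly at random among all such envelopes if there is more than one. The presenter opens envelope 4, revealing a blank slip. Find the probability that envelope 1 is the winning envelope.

5/13

Condition on the true location of the cheque.
If it is in envelope 1 (prior 5/17): the presenter has 4 equally likely choices, so probability 1/4; weight (5/17)·(1/4) = 5/68.
If it is in either of envelopes 2 and 5 (prior 1/17 each): the presenter has 3 equally likely choices, so probability 1/3; weight (1/17)·(1/3) = 1/51 each.
If it is in envelope 3 (prior 4/17): the presenter has 3 equally likely choices, so probability 1/3; weight (4/17)·(1/3) = 4/51.
If it is in envelope 4 (prior 6/17): the presenter opened envelope 4, so this case is ruled out; weight (6/17)·0 = 0.
The weights sum to 13/68.
So P(the cheque in envelope 1 | the presenter opened envelope 4) = (5/68) / (13/68) = 5/13.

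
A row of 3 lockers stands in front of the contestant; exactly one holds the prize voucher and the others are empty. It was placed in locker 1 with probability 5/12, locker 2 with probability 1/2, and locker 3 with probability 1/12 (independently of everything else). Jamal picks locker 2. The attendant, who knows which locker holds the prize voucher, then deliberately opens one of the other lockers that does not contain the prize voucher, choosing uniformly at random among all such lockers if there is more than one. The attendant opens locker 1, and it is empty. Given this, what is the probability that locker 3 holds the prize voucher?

1/4

Apply Bayes' rule, conditioning on where the prize voucher actually is.
If it is in locker 1 (prior 5/12): the attendant opened locker 1, so this case is ruled out; weight (5/12)·0 = 0.
If it is in locker 2 (prior 1/2): the attendant has 2 equally likely choices, so probability 1/2; weight (1/2)·(1/2) = 1/4.
If it is in locker 3 (prior 1/12): the attendant has no choice, probability 1; weight (1/12)·1 = 1/12.
The weights sum to 1/3.
So P(the prize voucher in locker 3 | the attendant opened locker 1) = (1/12) / (1/3) = 1/4.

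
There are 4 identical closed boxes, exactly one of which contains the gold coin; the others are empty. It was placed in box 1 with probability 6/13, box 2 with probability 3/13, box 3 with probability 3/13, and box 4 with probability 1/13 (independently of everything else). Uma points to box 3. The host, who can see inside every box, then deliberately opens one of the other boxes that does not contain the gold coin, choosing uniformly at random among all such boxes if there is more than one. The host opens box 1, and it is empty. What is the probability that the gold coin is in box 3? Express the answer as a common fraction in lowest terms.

Condition on the true location of the gold coin.
If it is in box 1 (prior 6/13): the host opened box 1, so this case is ruled out; weight (6/13)·0 = 0.
If it is in box 2 (prior 3/13): the host has 2 equally likely choices, so probability 1/2; weight (3/13)·(1/2) = 3/26.
If it is in box 3 (prior 3/13): the host has 3 equally likely choices, so probability 1/3; weight (3/13)·(1/3) = 1/13.
If it is in box 4 (prior 1/13): the host has 2 equally likely choices, so probability 1/2; weight (1/13)·(1/2) = 1/26.
The weights sum to 3/13.
So P(the gold coin in box 3 | the host opened box 1) = (1/13) / (3/13) = 1/3.

1/3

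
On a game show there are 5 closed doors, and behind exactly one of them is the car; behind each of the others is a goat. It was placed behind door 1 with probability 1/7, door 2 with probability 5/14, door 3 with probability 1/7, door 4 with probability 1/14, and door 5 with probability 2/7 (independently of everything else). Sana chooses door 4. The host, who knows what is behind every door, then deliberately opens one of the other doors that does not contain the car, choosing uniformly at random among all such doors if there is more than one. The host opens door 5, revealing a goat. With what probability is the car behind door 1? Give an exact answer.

8/39

Apply Bayes' rule, conditioning on where the car actually is.
If it is behind either of doors 1 and 3 (prior 1/7 each): the host has 3 equally likely choices, so probability 1/3; weight (1/7)·(1/3) = 1/21 each.
If it is behind door 2 (prior 5/14): the host has 3 equally likely choices, so probability 1/3; weight (5/14)·(1/3) = 5/42.
If it is behind door 4 (prior 1/14): the host has 4 equally likely choices, so probability 1/4; weight (1/14)·(1/4) = 1/56.
If it is behind door 5 (prior 2/7): the host opened door 5, so this case is ruled out; weight (2/7)·0 = 0.
The weights sum to 13/56.
So P(the car behind door 1 | the host opened door 5) = (1/21) / (13/56) = 8/39.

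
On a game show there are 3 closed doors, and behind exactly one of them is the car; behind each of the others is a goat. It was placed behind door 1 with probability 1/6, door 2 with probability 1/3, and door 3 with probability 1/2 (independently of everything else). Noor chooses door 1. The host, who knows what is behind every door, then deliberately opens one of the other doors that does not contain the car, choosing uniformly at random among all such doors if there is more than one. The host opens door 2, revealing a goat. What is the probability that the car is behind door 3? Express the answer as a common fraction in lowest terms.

Condition on the true location of the car.
If it is behind door 1 (prior 1/6): the host has 2 equally likely choices, so probability 1/2; weight (1/6)·(1/2) = 1/12.
If it is behind door 2 (prior 1/3): the host opened door 2, so this case is ruled out; weight (1/3)·0 = 0.
If it is behind door 3 (prior 1/2): the host has no choice, probability 1; weight (1/2)·1 = 1/2.
The weights sum to 7/12.
So P(the car behind door 3 | the host opened door 2) = (1/2) / (7/12) = 6/7.

6/7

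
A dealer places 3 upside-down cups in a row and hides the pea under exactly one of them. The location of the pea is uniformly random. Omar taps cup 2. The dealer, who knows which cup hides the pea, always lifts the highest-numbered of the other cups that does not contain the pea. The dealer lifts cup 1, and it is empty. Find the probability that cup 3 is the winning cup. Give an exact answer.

1

Apply Bayes' rule, conditioning on where the pea actually is.
If it is under cup 1 (prior 1/3): the dealer opened cup 1, so this case is ruled out; weight (1/3)·0 = 0.
If it is under cup 2 (prior 1/3): the dealer would have opened cup 3 instead, probability 0; weight (1/3)·0 = 0.
If it is under cup 3 (prior 1/3): cup 1 is the highest-numbered option available, probability 1; weight (1/3)·1 = 1/3.
The weights sum to 1/3.
So P(the pea under cup 3 | the dealer opened cup 1) = (1/3) / (1/3) = 1.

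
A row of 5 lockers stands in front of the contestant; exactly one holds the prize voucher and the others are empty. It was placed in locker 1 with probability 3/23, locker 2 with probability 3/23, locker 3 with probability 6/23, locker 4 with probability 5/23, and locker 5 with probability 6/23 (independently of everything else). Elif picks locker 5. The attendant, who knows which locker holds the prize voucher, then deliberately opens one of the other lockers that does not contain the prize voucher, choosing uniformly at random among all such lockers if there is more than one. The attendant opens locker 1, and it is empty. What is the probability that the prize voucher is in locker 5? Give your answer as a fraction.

Consider each possible location of the prize voucher in turn.
If it is in locker 1 (prior 3/23): the attendant opened locker 1, so this case is ruled out; weight (3/23)·0 = 0.
If it is in locker 2 (prior 3/23): the attendant has 3 equally likely choices, so probability 1/3; weight (3/23)·(1/3) = 1/23.
If it is in locker 3 (prior 6/23): the attendant has 3 equally likely choices, so probability 1/3; weight (6/23)·(1/3) = 2/23.
If it is in locker 4 (prior 5/23): the attendant has 3 equally likely choices, so probability 1/3; weight (5/23)·(1/3) = 5/69.
If it is in locker 5 (prior 6/23): the attendant has 4 equally likely choices, so probability 1/4; weight (6/23)·(1/4) = 3/46.
The weights sum to 37/138.
So P(the prize voucher in locker 5 | the attendant opened locker 1) = (3/46) / (37/138) = 9/37.

9/37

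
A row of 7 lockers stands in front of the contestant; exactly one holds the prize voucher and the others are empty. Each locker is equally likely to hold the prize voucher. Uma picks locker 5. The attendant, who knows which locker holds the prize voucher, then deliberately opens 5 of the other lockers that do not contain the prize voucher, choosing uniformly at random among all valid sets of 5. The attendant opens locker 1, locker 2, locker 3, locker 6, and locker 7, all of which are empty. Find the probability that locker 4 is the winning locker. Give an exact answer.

6/7

Apply Bayes' rule, conditioning on where the prize voucher actually is.
If it is in any of lockers 1, 2, 3, 6, and 7 (prior 1/7 each): that locker was opened and seen not to hold the prize — ruled out; weight (1/7)·0 = 0 each.
If it is in locker 4 (prior 1/7): the attendant has no choice, probability 1; weight (1/7)·1 = 1/7.
If it is in locker 5 (prior 1/7): the attendant has 6 equally likely choices, so probability 1/6; weight (1/7)·(1/6) = 1/42.
The weights sum to 1/6.
So P(the prize voucher in locker 4 | the attendant opened locker 1, locker 2, locker 3, locker 6, and locker 7) = (1/7) / (1/6) = 6/7.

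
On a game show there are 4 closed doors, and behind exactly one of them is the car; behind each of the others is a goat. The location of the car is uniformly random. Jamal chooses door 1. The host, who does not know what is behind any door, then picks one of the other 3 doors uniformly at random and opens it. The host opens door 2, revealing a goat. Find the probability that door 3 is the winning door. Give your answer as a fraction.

1/3

Consider each possible location of the car in turn.
If it is behind any of doors 1, 3, and 4 (prior 1/4 each): the host picks door 2 with probability 1/3 regardless, and it is not the prize; weight (1/4)·(1/3) = 1/12 each.
If it is behind door 2 (prior 1/4): the host opened door 2, so this case is ruled out; weight (1/4)·0 = 0.
The weights sum to 1/4.
So P(the car behind door 3 | the host opened door 2) = (1/12) / (1/4) = 1/3.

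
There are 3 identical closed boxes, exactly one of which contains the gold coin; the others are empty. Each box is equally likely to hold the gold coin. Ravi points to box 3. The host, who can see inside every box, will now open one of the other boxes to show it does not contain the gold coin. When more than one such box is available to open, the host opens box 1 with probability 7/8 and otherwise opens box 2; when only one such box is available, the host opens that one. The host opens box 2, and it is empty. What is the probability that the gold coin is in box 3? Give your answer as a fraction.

Consider each possible location of the gold coin in turn.
If it is in box 1 (prior 1/3): only box 2 is available, probability 1; weight (1/3)·1 = 1/3.
If it is in box 2 (prior 1/3): the host opened box 2, so this case is ruled out; weight (1/3)·0 = 0.
If it is in box 3 (prior 1/3): box 1 is available but not opened, probability 1/8; weight (1/3)·(1/8) = 1/24.
The weights sum to 3/8.
So P(the gold coin in box 3 | the host opened box 2) = (1/24) / (3/8) = 1/9.

1/9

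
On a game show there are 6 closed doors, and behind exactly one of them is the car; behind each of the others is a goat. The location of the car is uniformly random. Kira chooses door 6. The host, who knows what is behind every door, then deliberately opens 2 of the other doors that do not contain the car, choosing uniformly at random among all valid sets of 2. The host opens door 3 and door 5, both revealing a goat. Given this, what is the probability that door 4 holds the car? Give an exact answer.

Condition on the true location of the car.
If it is behind any of doors 1, 2, and 4 (prior 1/6 each): the host has 6 equally likely choices, so probability 1/6; weight (1/6)·(1/6) = 1/36 each.
If it is behind either of doors 3 and 5 (prior 1/6 each): that door was opened and seen not to hold the prize — ruled out; weight (1/6)·0 = 0 each.
If it is behind door 6 (prior 1/6): the host has 10 equally likely choices, so probability 1/10; weight (1/6)·(1/10) = 1/60.
The weights sum to 1/10.
So P(the car behind door 4 | the host opened door 3 and door 5) = (1/36) / (1/10) = 5/18.

5/18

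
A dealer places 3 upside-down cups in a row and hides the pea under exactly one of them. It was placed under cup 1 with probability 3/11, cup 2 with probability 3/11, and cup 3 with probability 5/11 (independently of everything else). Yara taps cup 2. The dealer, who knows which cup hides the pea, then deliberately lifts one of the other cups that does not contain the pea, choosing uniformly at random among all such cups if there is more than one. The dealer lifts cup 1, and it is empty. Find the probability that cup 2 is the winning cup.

Consider each possible location of the pea in turn.
If it is under cup 1 (prior 3/11): the dealer opened cup 1, so this case is ruled out; weight (3/11)·0 = 0.
If it is under cup 2 (prior 3/11): the dealer has 2 equally likely choices, so probability 1/2; weight (3/11)·(1/2) = 3/22.
If it is under cup 3 (prior 5/11): the dealer has no choice, probability 1; weight (5/11)·1 = 5/11.
The weights sum to 13/22.
So P(the pea under cup 2 | the dealer opened cup 1) = (3/22) / (13/22) = 3/13.

3/13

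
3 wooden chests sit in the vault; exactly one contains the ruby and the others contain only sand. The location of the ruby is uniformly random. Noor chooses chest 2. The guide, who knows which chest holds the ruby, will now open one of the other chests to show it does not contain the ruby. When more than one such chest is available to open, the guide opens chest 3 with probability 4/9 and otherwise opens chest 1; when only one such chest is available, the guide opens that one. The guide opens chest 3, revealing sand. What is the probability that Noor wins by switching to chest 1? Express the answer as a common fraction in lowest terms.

9/13

Apply Bayes' rule, conditioning on where the ruby actually is.
If it is in chest 1 (prior 1/3): only chest 3 is available, probability 1; weight (1/3)·1 = 1/3.
If it is in chest 2 (prior 1/3): chest 3 is available, opened with probability 4/9; weight (1/3)·(4/9) = 4/27.
If it is in chest 3 (prior 1/3): the guide opened chest 3, so this case is ruled out; weight (1/3)·0 = 0.
The weights sum to 13/27.
So P(the ruby in chest 1 | the guide opened chest 3) = (1/3) / (13/27) = 9/13.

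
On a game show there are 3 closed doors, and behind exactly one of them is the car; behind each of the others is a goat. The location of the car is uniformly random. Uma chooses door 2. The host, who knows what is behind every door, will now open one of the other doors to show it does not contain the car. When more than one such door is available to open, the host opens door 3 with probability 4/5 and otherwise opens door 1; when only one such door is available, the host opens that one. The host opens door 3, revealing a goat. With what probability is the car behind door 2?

4/9

Consider each possible location of the car in turn.
If it is behind door 1 (prior 1/3): only door 3 is available, probability 1; weight (1/3)·1 = 1/3.
If it is behind door 2 (prior 1/3): door 3 is available, opened with probability 4/5; weight (1/3)·(4/5) = 4/15.
If it is behind door 3 (prior 1/3): the host opened door 3, so this case is ruled out; weight (1/3)·0 = 0.
The weights sum to 3/5.
So P(the car behind door 2 | the host opened door 3) = (4/15) / (3/5) = 4/9.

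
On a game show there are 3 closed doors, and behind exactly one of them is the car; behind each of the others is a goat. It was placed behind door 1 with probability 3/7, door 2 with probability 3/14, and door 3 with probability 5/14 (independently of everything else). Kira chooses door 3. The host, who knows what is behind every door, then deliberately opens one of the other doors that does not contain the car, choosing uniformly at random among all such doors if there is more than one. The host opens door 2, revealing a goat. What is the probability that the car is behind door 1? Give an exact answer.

12/17

Condition on the true location of the car.
If it is behind door 1 (prior 3/7): the host has no choice, probability 1; weight (3/7)·1 = 3/7.
If it is behind door 2 (prior 3/14): the host opened door 2, so this case is ruled out; weight (3/14)·0 = 0.
If it is behind door 3 (prior 5/14): the host has 2 equally likely choices, so probability 1/2; weight (5/14)·(1/2) = 5/28.
The weights sum to 17/28.
So P(the car behind door 1 | the host opened door 2) = (3/7) / (17/28) = 12/17.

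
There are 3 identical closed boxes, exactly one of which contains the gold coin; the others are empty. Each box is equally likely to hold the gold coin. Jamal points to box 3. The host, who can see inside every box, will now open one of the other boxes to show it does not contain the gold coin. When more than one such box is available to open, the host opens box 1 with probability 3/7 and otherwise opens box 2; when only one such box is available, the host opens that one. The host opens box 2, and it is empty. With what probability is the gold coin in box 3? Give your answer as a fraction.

Consider each possible location of the gold coin in turn.
If it is in box 1 (prior 1/3): only box 2 is available, probability 1; weight (1/3)·1 = 1/3.
If it is in box 2 (prior 1/3): the host opened box 2, so this case is ruled out; weight (1/3)·0 = 0.
If it is in box 3 (prior 1/3): box 1 is available but not opened, probability 4/7; weight (1/3)·(4/7) = 4/21.
The weights sum to 11/21.
So P(the gold coin in box 3 | the host opened box 2) = (4/21) / (11/21) = 4/11.

4/11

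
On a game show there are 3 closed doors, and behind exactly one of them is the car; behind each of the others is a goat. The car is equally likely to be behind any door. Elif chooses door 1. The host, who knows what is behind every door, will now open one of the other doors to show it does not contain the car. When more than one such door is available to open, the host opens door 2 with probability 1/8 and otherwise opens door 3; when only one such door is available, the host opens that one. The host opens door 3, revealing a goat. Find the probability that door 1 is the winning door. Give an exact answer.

7/15

Condition on the true location of the car.
If it is behind door 1 (prior 1/3): door 2 is available but not opened, probability 7/8; weight (1/3)·(7/8) = 7/24.
If it is behind door 2 (prior 1/3): only door 3 is available, probability 1; weight (1/3)·1 = 1/3.
If it is behind door 3 (prior 1/3): the host opened door 3, so this case is ruled out; weight (1/3)·0 = 0.
The weights sum to 5/8.
So P(the car behind door 1 | the host opened door 3) = (7/24) / (5/8) = 7/15.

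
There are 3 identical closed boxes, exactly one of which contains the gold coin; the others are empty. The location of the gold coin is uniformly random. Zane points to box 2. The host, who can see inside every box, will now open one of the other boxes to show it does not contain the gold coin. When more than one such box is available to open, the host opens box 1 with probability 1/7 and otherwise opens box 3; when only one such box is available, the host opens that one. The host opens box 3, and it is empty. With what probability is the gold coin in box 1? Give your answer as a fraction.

Condition on the true location of the gold coin.
If it is in box 1 (prior 1/3): only box 3 is available, probability 1; weight (1/3)·1 = 1/3.
If it is in box 2 (prior 1/3): box 1 is available but not opened, probability 6/7; weight (1/3)·(6/7) = 2/7.
If it is in box 3 (prior 1/3): the host opened box 3, so this case is ruled out; weight (1/3)·0 = 0.
The weights sum to 13/21.
So P(the gold coin in box 1 | the host opened box 3) = (1/3) / (13/21) = 7/13.

7/13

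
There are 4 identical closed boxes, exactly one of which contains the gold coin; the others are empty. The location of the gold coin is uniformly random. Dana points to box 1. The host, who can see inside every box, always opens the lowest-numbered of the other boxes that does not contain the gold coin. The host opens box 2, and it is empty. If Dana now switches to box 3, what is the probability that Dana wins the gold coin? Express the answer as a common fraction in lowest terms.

Apply Bayes' rule, conditioning on where the gold coin actually is.
If it is in any of boxes 1, 3, and 4 (prior 1/4 each): box 2 is the lowest-numbered option available, probability 1; weight (1/4)·1 = 1/4 each.
If it is in box 2 (prior 1/4): the host opened box 2, so this case is ruled out; weight (1/4)·0 = 0.
The weights sum to 3/4.
So P(the gold coin in box 3 | the host opened box 2) = (1/4) / (3/4) = 1/3.

1/3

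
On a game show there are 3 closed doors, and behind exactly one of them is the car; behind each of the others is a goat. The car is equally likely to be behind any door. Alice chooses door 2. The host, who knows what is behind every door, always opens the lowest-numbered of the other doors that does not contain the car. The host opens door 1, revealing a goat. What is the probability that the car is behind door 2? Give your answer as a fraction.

Apply Bayes' rule, conditioning on where the car actually is.
If it is behind door 1 (prior 1/3): the host opened door 1, so this case is ruled out; weight (1/3)·0 = 0.
If it is behind either of doors 2 and 3 (prior 1/3 each): door 1 is the lowest-numbered option available, probability 1; weight (1/3)·1 = 1/3 each.
The weights sum to 2/3.
So P(the car behind door 2 | the host opened door 1) = (1/3) / (2/3) = 1/2.

1/2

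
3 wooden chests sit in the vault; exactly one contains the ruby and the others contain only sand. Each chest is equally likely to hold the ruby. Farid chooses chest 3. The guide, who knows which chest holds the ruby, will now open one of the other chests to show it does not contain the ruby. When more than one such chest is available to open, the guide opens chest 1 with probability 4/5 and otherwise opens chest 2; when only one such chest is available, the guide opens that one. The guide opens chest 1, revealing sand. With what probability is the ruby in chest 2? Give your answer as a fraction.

5/9

Apply Bayes' rule, conditioning on where the ruby actually is.
If it is in chest 1 (prior 1/3): the guide opened chest 1, so this case is ruled out; weight (1/3)·0 = 0.
If it is in chest 2 (prior 1/3): only chest 1 is available, probability 1; weight (1/3)·1 = 1/3.
If it is in chest 3 (prior 1/3): chest 1 is available, opened with probability 4/5; weight (1/3)·(4/5) = 4/15.
The weights sum to 3/5.
So P(the ruby in chest 2 | the guide opened chest 1) = (1/3) / (3/5) = 5/9.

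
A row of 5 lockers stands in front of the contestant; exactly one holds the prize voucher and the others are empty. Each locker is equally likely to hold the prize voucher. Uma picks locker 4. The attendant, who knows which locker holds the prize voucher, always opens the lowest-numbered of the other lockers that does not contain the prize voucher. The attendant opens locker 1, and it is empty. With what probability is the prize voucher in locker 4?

1/4

Apply Bayes' rule, conditioning on where the prize voucher actually is.
If it is in locker 1 (prior 1/5): the attendant opened locker 1, so this case is ruled out; weight (1/5)·0 = 0.
If it is in any of lockers 2, 3, 4, and 5 (prior 1/5 each): locker 1 is the lowest-numbered option available, probability 1; weight (1/5)·1 = 1/5 each.
The weights sum to 4/5.
So P(the prize voucher in locker 4 | the attendant opened locker 1) = (1/5) / (4/5) = 1/4.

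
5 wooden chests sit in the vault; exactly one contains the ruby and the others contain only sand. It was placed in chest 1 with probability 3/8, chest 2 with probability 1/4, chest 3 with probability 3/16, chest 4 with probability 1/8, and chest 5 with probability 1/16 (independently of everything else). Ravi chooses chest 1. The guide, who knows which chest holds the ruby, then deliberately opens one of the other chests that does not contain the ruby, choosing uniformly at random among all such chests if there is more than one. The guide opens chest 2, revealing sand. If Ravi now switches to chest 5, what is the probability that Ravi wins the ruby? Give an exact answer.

Consider each possible location of the ruby in turn.
If it is in chest 1 (prior 3/8): the guide has 4 equally likely choices, so probability 1/4; weight (3/8)·(1/4) = 3/32.
If it is in chest 2 (prior 1/4): the guide opened chest 2, so this case is ruled out; weight (1/4)·0 = 0.
If it is in chest 3 (prior 3/16): the guide has 3 equally likely choices, so probability 1/3; weight (3/16)·(1/3) = 1/16.
If it is in chest 4 (prior 1/8): the guide has 3 equally likely choices, so probability 1/3; weight (1/8)·(1/3) = 1/24.
If it is in chest 5 (prior 1/16): the guide has 3 equally likely choices, so probability 1/3; weight (1/16)·(1/3) = 1/48.
The weights sum to 7/32.
So P(the ruby in chest 5 | the guide opened chest 2) = (1/48) / (7/32) = 2/21.

2/21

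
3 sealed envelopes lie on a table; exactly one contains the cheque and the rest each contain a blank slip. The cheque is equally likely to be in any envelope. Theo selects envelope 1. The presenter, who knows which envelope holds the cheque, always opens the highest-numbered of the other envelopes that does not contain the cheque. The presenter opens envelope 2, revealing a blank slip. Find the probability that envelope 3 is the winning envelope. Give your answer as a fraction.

1

Consider each possible location of the cheque in turn.
If it is in envelope 1 (prior 1/3): the presenter would have opened envelope 3 instead, probability 0; weight (1/3)·0 = 0.
If it is in envelope 2 (prior 1/3): the presenter opened envelope 2, so this case is ruled out; weight (1/3)·0 = 0.
If it is in envelope 3 (prior 1/3): envelope 2 is the highest-numbered option available, probability 1; weight (1/3)·1 = 1/3.
The weights sum to 1/3.
So P(the cheque in envelope 3 | the presenter opened envelope 2) = (1/3) / (1/3) = 1.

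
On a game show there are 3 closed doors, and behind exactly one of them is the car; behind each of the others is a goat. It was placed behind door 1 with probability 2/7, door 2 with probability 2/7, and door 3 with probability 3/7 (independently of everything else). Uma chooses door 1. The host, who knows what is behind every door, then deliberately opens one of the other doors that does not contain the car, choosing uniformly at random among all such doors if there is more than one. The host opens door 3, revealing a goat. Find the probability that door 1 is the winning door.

Consider each possible location of the car in turn.
If it is behind door 1 (prior 2/7): the host has 2 equally likely choices, so probability 1/2; weight (2/7)·(1/2) = 1/7.
If it is behind door 2 (prior 2/7): the host has no choice, probability 1; weight (2/7)·1 = 2/7.
If it is behind door 3 (prior 3/7): the host opened door 3, so this case is ruled out; weight (3/7)·0 = 0.
The weights sum to 3/7.
So P(the car behind door 1 | the host opened door 3) = (1/7) / (3/7) = 1/3.

1/3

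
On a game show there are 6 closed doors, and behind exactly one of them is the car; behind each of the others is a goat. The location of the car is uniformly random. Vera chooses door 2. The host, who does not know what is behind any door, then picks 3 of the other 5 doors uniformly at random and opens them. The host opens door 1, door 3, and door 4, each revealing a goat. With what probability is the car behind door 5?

Consider each possible location of the car in turn.
If it is behind any of doors 1, 3, and 4 (prior 1/6 each): that door was opened and seen not to hold the prize — ruled out; weight (1/6)·0 = 0 each.
If it is behind any of doors 2, 5, and 6 (prior 1/6 each): the host picks exactly this set with probability 1/10 regardless, and none is the prize; weight (1/6)·(1/10) = 1/60 each.
The weights sum to 1/20.
So P(the car behind door 5 | the host opened door 1, door 3, and door 4) = (1/60) / (1/20) = 1/3.

1/3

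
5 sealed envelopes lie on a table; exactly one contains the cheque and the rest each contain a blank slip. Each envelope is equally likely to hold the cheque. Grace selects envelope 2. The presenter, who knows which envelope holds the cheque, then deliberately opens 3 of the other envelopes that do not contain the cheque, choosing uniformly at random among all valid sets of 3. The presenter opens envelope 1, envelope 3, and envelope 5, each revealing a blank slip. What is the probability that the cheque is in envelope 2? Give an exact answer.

1/5

Apply Bayes' rule, conditioning on where the cheque actually is.
If it is in any of envelopes 1, 3, and 5 (prior 1/5 each): that envelope was opened and seen not to hold the prize — ruled out; weight (1/5)·0 = 0 each.
If it is in envelope 2 (prior 1/5): the presenter has 4 equally likely choices, so probability 1/4; weight (1/5)·(1/4) = 1/20.
If it is in envelope 4 (prior 1/5): the presenter has no choice, probability 1; weight (1/5)·1 = 1/5.
The weights sum to 1/4.
So P(the cheque in envelope 2 | the presenter opened envelope 1, envelope 3, and envelope 5) = (1/20) / (1/4) = 1/5.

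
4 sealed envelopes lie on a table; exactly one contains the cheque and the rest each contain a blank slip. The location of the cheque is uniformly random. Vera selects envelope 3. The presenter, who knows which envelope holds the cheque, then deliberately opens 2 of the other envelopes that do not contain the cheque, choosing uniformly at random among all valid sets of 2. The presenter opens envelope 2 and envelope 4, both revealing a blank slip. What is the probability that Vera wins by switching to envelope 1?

3/4

Condition on the true location of the cheque.
If it is in envelope 1 (prior 1/4): the presenter has no choice, probability 1; weight (1/4)·1 = 1/4.
If it is in either of envelopes 2 and 4 (prior 1/4 each): that envelope was opened and seen not to hold the prize — ruled out; weight (1/4)·0 = 0 each.
If it is in envelope 3 (prior 1/4): the presenter has 3 equally likely choices, so probability 1/3; weight (1/4)·(1/3) = 1/12.
The weights sum to 1/3.
So P(the cheque in envelope 1 | the presenter opened envelope 2 and envelope 4) = (1/4) / (1/3) = 3/4.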